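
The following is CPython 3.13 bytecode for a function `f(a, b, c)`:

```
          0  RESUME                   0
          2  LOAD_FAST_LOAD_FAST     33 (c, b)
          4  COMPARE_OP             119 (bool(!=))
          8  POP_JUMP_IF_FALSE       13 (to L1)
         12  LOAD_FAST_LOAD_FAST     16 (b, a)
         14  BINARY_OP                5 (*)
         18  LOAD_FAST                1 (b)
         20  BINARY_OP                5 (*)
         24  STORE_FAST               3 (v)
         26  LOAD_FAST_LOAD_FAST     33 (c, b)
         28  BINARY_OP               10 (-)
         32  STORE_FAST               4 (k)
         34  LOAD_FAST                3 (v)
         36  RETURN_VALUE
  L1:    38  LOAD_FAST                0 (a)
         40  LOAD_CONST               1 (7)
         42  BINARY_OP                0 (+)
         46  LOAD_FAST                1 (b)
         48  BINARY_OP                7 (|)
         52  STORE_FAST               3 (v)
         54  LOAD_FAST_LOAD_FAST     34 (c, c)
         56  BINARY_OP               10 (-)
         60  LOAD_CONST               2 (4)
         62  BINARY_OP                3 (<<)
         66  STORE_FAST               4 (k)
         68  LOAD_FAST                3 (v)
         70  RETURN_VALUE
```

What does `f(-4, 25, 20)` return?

-2500

LOAD_FAST_LOAD_FAST c,b → push 20,25. Stack: [20, 25]
COMPARE_OP bool(!=) → 20 vs 25 = True. Stack: [True]
POP_JUMP_IF_FALSE → pop True; no jump. Stack: []
LOAD_FAST_LOAD_FAST b,a → push 25,-4. Stack: [25, -4]
BINARY_OP * → 25 * -4 = -100. Stack: [-100]
LOAD_FAST b → push 25. Stack: [-100, 25]
BINARY_OP * → -100 * 25 = -2500. Stack: [-2500]
STORE_FAST v → v=-2500. Stack: []
LOAD_FAST_LOAD_FAST c,b → push 20,25. Stack: [20, 25]
BINARY_OP - → 20 - 25 = -5. Stack: [-5]
STORE_FAST k → k=-5. Stack: []
LOAD_FAST v → push -2500. Stack: [-2500]
RETURN_VALUE → return -2500.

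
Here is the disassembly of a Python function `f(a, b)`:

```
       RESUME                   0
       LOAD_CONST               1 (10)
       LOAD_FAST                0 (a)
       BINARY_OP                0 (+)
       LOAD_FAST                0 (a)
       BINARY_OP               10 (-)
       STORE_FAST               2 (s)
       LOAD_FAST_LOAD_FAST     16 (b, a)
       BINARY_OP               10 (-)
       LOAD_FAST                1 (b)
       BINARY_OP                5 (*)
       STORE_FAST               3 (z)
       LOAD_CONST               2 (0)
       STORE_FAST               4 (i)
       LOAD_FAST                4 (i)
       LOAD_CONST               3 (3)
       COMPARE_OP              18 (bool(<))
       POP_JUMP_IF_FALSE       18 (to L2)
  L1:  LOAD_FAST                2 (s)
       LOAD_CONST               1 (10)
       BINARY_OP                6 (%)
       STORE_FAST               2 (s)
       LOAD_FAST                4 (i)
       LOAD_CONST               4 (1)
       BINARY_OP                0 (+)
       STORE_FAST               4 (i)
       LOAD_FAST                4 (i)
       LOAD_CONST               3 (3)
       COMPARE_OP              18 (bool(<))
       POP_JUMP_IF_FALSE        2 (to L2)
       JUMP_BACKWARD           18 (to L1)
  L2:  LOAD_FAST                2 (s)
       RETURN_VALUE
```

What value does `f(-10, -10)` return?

0

LOAD_CONST → push 10. Stack: [10]
LOAD_FAST a → push -10. Stack: [10, -10]
BINARY_OP + → 10 + -10 = 0. Stack: [0]
LOAD_FAST a → push -10. Stack: [0, -10]
BINARY_OP - → 0 - -10 = 10. Stack: [10]
STORE_FAST s → s=10. Stack: []
LOAD_FAST_LOAD_FAST b,a → push -10,-10. Stack: [-10, -10]
BINARY_OP - → -10 - -10 = 0. Stack: [0]
LOAD_FAST b → push -10. Stack: [0, -10]
BINARY_OP * → 0 * -10 = 0. Stack: [0]
STORE_FAST z → z=0. Stack: []
LOAD_CONST → push 0. Stack: [0]
STORE_FAST i → i=0. Stack: []
LOAD_FAST i → push 0. Stack: [0]
LOAD_CONST → push 3. Stack: [0, 3]
COMPARE_OP bool(<) → 0 vs 3 = True. Stack: [True]
POP_JUMP_IF_FALSE → pop True; no jump. Stack: []
LOAD_FAST s → push 10. Stack: [10]
LOAD_CONST → push 10. Stack: [10, 10]
BINARY_OP % → 10 % 10 = 0. Stack: [0]
STORE_FAST s → s=0. Stack: []
LOAD_FAST i → push 0. Stack: [0]
LOAD_CONST → push 1. Stack: [0, 1]
BINARY_OP + → 0 + 1 = 1. Stack: [1]
STORE_FAST i → i=1. Stack: []
LOAD_FAST i → push 1. Stack: [1]
LOAD_CONST → push 3. Stack: [1, 3]
COMPARE_OP bool(<) → 1 vs 3 = True. Stack: [True]
POP_JUMP_IF_FALSE → pop True; no jump. Stack: []
LOAD_FAST s → push 0. Stack: [0]
LOAD_CONST → push 10. Stack: [0, 10]
BINARY_OP % → 0 % 10 = 0. Stack: [0]
STORE_FAST s → s=0. Stack: []
LOAD_FAST i → push 1. Stack: [1]
LOAD_CONST → push 1. Stack: [1, 1]
BINARY_OP + → 1 + 1 = 2. Stack: [2]
STORE_FAST i → i=2. Stack: []
LOAD_FAST i → push 2. Stack: [2]
LOAD_CONST → push 3. Stack: [2, 3]
COMPARE_OP bool(<) → 2 vs 3 = True. Stack: [True]
POP_JUMP_IF_FALSE → pop True; no jump. Stack: []
LOAD_FAST s → push 0. Stack: [0]
LOAD_CONST → push 10. Stack: [0, 10]
BINARY_OP % → 0 % 10 = 0. Stack: [0]
STORE_FAST s → s=0. Stack: []
LOAD_FAST i → push 2. Stack: [2]
LOAD_CONST → push 1. Stack: [2, 1]
BINARY_OP + → 2 + 1 = 3. Stack: [3]
STORE_FAST i → i=3. Stack: []
LOAD_FAST i → push 3. Stack: [3]
LOAD_CONST → push 3. Stack: [3, 3]
COMPARE_OP bool(<) → 3 vs 3 = False. Stack: [False]
POP_JUMP_IF_FALSE → pop False; jump. Stack: []
LOAD_FAST s → push 0. Stack: [0]
RETURN_VALUE → return 0.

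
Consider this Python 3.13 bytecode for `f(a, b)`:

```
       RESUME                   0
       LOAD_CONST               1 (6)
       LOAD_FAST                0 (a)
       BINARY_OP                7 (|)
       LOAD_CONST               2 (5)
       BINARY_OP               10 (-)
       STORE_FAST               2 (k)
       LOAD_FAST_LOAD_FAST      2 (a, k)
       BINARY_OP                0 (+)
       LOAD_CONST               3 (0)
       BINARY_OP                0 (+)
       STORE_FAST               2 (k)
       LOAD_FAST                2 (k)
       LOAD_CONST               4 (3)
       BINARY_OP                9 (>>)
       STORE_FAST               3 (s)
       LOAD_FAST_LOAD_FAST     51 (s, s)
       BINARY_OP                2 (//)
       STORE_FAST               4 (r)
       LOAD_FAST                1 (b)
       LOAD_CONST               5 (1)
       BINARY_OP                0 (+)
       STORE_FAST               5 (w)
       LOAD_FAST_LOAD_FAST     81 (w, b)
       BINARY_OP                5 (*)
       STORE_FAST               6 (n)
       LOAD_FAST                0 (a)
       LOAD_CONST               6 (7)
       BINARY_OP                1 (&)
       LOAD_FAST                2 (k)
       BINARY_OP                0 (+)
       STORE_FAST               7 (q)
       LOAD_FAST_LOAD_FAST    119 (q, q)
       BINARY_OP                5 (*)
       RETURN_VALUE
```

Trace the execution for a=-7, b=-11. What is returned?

144

LOAD_CONST → push 6. Stack: [6]
LOAD_FAST a → push -7. Stack: [6, -7]
BINARY_OP | → 6 | -7 = -1. Stack: [-1]
LOAD_CONST → push 5. Stack: [-1, 5]
BINARY_OP - → -1 - 5 = -6. Stack: [-6]
STORE_FAST k → k=-6. Stack: []
LOAD_FAST_LOAD_FAST a,k → push -7,-6. Stack: [-7, -6]
BINARY_OP + → -7 + -6 = -13. Stack: [-13]
LOAD_CONST → push 0. Stack: [-13, 0]
BINARY_OP + → -13 + 0 = -13. Stack: [-13]
STORE_FAST k → k=-13. Stack: []
LOAD_FAST k → push -13. Stack: [-13]
LOAD_CONST → push 3. Stack: [-13, 3]
BINARY_OP >> → -13 >> 3 = -2. Stack: [-2]
STORE_FAST s → s=-2. Stack: []
LOAD_FAST_LOAD_FAST s,s → push -2,-2. Stack: [-2, -2]
BINARY_OP // → -2 // -2 = 1. Stack: [1]
STORE_FAST r → r=1. Stack: []
LOAD_FAST b → push -11. Stack: [-11]
LOAD_CONST → push 1. Stack: [-11, 1]
BINARY_OP + → -11 + 1 = -10. Stack: [-10]
STORE_FAST w → w=-10. Stack: []
LOAD_FAST_LOAD_FAST w,b → push -10,-11. Stack: [-10, -11]
BINARY_OP * → -10 * -11 = 110. Stack: [110]
STORE_FAST n → n=110. Stack: []
LOAD_FAST a → push -7. Stack: [-7]
LOAD_CONST → push 7. Stack: [-7, 7]
BINARY_OP & → -7 & 7 = 1. Stack: [1]
LOAD_FAST k → push -13. Stack: [1, -13]
BINARY_OP + → 1 + -13 = -12. Stack: [-12]
STORE_FAST q → q=-12. Stack: []
LOAD_FAST_LOAD_FAST q,q → push -12,-12. Stack: [-12, -12]
BINARY_OP * → -12 * -12 = 144. Stack: [144]
RETURN_VALUE → return 144.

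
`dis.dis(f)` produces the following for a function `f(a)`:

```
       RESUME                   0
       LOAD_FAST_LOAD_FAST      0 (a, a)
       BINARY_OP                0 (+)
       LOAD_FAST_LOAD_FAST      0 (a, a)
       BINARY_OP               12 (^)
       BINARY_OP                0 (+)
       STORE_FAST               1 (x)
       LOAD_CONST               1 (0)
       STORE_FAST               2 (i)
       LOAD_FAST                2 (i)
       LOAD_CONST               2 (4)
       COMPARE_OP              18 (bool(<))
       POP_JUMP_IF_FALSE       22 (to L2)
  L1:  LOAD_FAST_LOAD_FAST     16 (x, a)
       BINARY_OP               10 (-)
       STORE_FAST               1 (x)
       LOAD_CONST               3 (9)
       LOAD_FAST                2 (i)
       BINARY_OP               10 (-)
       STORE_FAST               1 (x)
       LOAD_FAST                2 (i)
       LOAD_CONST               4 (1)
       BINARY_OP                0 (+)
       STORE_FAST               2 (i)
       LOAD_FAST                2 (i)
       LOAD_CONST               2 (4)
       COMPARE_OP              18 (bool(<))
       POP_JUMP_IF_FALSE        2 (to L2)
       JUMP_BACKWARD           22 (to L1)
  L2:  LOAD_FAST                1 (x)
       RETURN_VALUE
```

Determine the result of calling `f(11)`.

6

LOAD_FAST_LOAD_FAST a,a → push 11,11
BINARY_OP + → 11 + 11 = 22
LOAD_FAST_LOAD_FAST a,a → push 11,11
BINARY_OP ^ → 11 ^ 11 = 0
BINARY_OP + → 22 + 0 = 22
STORE_FAST x → x=22
LOAD_CONST → push 0
STORE_FAST i → i=0
LOAD_FAST i → push 0
LOAD_CONST → push 4
COMPARE_OP bool(<) → 0 vs 4 = True
POP_JUMP_IF_FALSE → pop True; no jump
LOAD_FAST_LOAD_FAST x,a → push 22,11
BINARY_OP - → 22 - 11 = 11
STORE_FAST x → x=11
LOAD_CONST → push 9
LOAD_FAST i → push 0
BINARY_OP - → 9 - 0 = 9
STORE_FAST x → x=9
LOAD_FAST i → push 0
LOAD_CONST → push 1
BINARY_OP + → 0 + 1 = 1
STORE_FAST i → i=1
LOAD_FAST i → push 1
LOAD_CONST → push 4
COMPARE_OP bool(<) → 1 vs 4 = True
POP_JUMP_IF_FALSE → pop True; no jump
LOAD_FAST_LOAD_FAST x,a → push 9,11
BINARY_OP - → 9 - 11 = -2
STORE_FAST x → x=-2
LOAD_CONST → push 9
LOAD_FAST i → push 1
BINARY_OP - → 9 - 1 = 8
STORE_FAST x → x=8
LOAD_FAST i → push 1
LOAD_CONST → push 1
BINARY_OP + → 1 + 1 = 2
STORE_FAST i → i=2
LOAD_FAST i → push 2
LOAD_CONST → push 4
COMPARE_OP bool(<) → 2 vs 4 = True
POP_JUMP_IF_FALSE → pop True; no jump
LOAD_FAST_LOAD_FAST x,a → push 8,11
BINARY_OP - → 8 - 11 = -3
STORE_FAST x → x=-3
LOAD_CONST → push 9
LOAD_FAST i → push 2
BINARY_OP - → 9 - 2 = 7
STORE_FAST x → x=7
LOAD_FAST i → push 2
LOAD_CONST → push 1
BINARY_OP + → 2 + 1 = 3
STORE_FAST i → i=3
LOAD_FAST i → push 3
LOAD_CONST → push 4
COMPARE_OP bool(<) → 3 vs 4 = True
POP_JUMP_IF_FALSE → pop True; no jump
LOAD_FAST_LOAD_FAST x,a → push 7,11
BINARY_OP - → 7 - 11 = -4
STORE_FAST x → x=-4
LOAD_CONST → push 9
LOAD_FAST i → push 3
BINARY_OP - → 9 - 3 = 6
STORE_FAST x → x=6
LOAD_FAST i → push 3
LOAD_CONST → push 1
BINARY_OP + → 3 + 1 = 4
STORE_FAST i → i=4
LOAD_FAST i → push 4
LOAD_CONST → push 4
COMPARE_OP bool(<) → 4 vs 4 = False
POP_JUMP_IF_FALSE → pop False; jump
LOAD_FAST x → push 6
RETURN_VALUE → return 6.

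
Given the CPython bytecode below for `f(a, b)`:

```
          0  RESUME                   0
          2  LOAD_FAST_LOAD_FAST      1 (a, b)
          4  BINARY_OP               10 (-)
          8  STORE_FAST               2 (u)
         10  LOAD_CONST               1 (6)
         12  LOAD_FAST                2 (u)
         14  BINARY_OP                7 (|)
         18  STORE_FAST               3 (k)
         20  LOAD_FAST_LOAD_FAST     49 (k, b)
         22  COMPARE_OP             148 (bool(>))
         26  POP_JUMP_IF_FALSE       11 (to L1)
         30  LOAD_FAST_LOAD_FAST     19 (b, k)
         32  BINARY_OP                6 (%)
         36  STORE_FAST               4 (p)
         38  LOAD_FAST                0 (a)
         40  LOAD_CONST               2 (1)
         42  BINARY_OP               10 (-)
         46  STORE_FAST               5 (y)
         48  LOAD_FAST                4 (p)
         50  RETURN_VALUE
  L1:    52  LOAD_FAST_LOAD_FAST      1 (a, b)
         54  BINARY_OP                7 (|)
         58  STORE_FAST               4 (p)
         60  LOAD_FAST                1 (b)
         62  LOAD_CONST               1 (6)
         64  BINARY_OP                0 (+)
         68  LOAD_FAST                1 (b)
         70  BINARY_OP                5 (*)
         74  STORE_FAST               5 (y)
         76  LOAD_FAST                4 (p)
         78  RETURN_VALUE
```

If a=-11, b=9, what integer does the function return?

-3

LOAD_FAST_LOAD_FAST a,b → push -11,9. Stack: [-11, 9]
BINARY_OP - → -11 - 9 = -20. Stack: [-20]
STORE_FAST u → u=-20. Stack: []
LOAD_CONST → push 6. Stack: [6]
LOAD_FAST u → push -20. Stack: [6, -20]
BINARY_OP | → 6 | -20 = -18. Stack: [-18]
STORE_FAST k → k=-18. Stack: []
LOAD_FAST_LOAD_FAST k,b → push -18,9. Stack: [-18, 9]
COMPARE_OP bool(>) → -18 vs 9 = False. Stack: [False]
POP_JUMP_IF_FALSE → pop False; jump. Stack: []
LOAD_FAST_LOAD_FAST a,b → push -11,9. Stack: [-11, 9]
BINARY_OP | → -11 | 9 = -3. Stack: [-3]
STORE_FAST p → p=-3. Stack: []
LOAD_FAST b → push 9. Stack: [9]
LOAD_CONST → push 6. Stack: [9, 6]
BINARY_OP + → 9 + 6 = 15. Stack: [15]
LOAD_FAST b → push 9. Stack: [15, 9]
BINARY_OP * → 15 * 9 = 135. Stack: [135]
STORE_FAST y → y=135. Stack: []
LOAD_FAST p → push -3. Stack: [-3]
RETURN_VALUE → return -3.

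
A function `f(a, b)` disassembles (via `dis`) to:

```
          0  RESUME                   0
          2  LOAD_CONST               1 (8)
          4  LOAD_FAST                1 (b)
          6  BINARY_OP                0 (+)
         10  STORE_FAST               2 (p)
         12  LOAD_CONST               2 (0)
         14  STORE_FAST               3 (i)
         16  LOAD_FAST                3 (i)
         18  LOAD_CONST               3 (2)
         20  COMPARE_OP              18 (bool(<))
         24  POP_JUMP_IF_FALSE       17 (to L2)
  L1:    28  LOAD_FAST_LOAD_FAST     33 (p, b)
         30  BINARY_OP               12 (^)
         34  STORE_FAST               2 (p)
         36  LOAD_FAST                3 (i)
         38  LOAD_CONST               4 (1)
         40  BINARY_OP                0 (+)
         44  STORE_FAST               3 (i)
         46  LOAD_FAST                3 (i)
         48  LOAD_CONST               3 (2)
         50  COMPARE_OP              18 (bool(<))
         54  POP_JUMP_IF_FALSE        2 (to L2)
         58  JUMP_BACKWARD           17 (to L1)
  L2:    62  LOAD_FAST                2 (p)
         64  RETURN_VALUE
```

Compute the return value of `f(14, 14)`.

LOAD_CONST → push 8. Stack: [8]
LOAD_FAST b → push 14. Stack: [8, 14]
BINARY_OP + → 8 + 14 = 22. Stack: [22]
STORE_FAST p → p=22. Stack: []
LOAD_CONST → push 0. Stack: [0]
STORE_FAST i → i=0. Stack: []
LOAD_FAST i → push 0. Stack: [0]
LOAD_CONST → push 2. Stack: [0, 2]
COMPARE_OP bool(<) → 0 vs 2 = True. Stack: [True]
POP_JUMP_IF_FALSE → pop True; no jump. Stack: []
LOAD_FAST_LOAD_FAST p,b → push 22,14. Stack: [22, 14]
BINARY_OP ^ → 22 ^ 14 = 24. Stack: [24]
STORE_FAST p → p=24. Stack: []
LOAD_FAST i → push 0. Stack: [0]
LOAD_CONST → push 1. Stack: [0, 1]
BINARY_OP + → 0 + 1 = 1. Stack: [1]
STORE_FAST i → i=1. Stack: []
LOAD_FAST i → push 1. Stack: [1]
LOAD_CONST → push 2. Stack: [1, 2]
COMPARE_OP bool(<) → 1 vs 2 = True. Stack: [True]
POP_JUMP_IF_FALSE → pop True; no jump. Stack: []
LOAD_FAST_LOAD_FAST p,b → push 24,14. Stack: [24, 14]
BINARY_OP ^ → 24 ^ 14 = 22. Stack: [22]
STORE_FAST p → p=22. Stack: []
LOAD_FAST i → push 1. Stack: [1]
LOAD_CONST → push 1. Stack: [1, 1]
BINARY_OP + → 1 + 1 = 2. Stack: [2]
STORE_FAST i → i=2. Stack: []
LOAD_FAST i → push 2. Stack: [2]
LOAD_CONST → push 2. Stack: [2, 2]
COMPARE_OP bool(<) → 2 vs 2 = False. Stack: [False]
POP_JUMP_IF_FALSE → pop False; jump. Stack: []
LOAD_FAST p → push 22. Stack: [22]
RETURN_VALUE → return 22.

22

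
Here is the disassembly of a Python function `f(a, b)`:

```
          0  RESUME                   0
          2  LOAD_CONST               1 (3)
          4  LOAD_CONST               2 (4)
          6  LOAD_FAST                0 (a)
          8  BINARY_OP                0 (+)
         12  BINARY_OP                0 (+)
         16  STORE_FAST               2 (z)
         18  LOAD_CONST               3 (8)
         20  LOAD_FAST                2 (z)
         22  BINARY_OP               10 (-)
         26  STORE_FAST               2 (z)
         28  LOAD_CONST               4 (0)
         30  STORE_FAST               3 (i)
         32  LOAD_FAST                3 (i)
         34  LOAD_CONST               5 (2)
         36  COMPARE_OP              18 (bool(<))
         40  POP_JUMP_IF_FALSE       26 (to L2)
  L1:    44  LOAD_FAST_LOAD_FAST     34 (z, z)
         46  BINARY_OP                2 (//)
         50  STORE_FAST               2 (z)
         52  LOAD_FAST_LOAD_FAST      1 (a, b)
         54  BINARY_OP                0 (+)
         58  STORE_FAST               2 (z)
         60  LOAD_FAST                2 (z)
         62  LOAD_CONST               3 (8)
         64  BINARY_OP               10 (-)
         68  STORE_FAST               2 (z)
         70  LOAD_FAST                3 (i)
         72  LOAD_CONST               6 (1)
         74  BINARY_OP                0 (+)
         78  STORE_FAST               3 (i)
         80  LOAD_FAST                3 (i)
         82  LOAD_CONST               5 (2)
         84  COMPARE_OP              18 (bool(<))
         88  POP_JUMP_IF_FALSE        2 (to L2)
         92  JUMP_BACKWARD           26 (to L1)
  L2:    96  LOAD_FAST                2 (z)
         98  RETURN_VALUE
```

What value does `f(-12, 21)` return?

LOAD_CONST → push 3. Stack: [3]
LOAD_CONST → push 4. Stack: [3, 4]
LOAD_FAST a → push -12. Stack: [3, 4, -12]
BINARY_OP + → 4 + -12 = -8. Stack: [3, -8]
BINARY_OP + → 3 + -8 = -5. Stack: [-5]
STORE_FAST z → z=-5. Stack: []
LOAD_CONST → push 8. Stack: [8]
LOAD_FAST z → push -5. Stack: [8, -5]
BINARY_OP - → 8 - -5 = 13. Stack: [13]
STORE_FAST z → z=13. Stack: []
LOAD_CONST → push 0. Stack: [0]
STORE_FAST i → i=0. Stack: []
LOAD_FAST i → push 0. Stack: [0]
LOAD_CONST → push 2. Stack: [0, 2]
COMPARE_OP bool(<) → 0 vs 2 = True. Stack: [True]
POP_JUMP_IF_FALSE → pop True; no jump. Stack: []
LOAD_FAST_LOAD_FAST z,z → push 13,13. Stack: [13, 13]
BINARY_OP // → 13 // 13 = 1. Stack: [1]
STORE_FAST z → z=1. Stack: []
LOAD_FAST_LOAD_FAST a,b → push -12,21. Stack: [-12, 21]
BINARY_OP + → -12 + 21 = 9. Stack: [9]
STORE_FAST z → z=9. Stack: []
LOAD_FAST z → push 9. Stack: [9]
LOAD_CONST → push 8. Stack: [9, 8]
BINARY_OP - → 9 - 8 = 1. Stack: [1]
STORE_FAST z → z=1. Stack: []
LOAD_FAST i → push 0. Stack: [0]
LOAD_CONST → push 1. Stack: [0, 1]
BINARY_OP + → 0 + 1 = 1. Stack: [1]
STORE_FAST i → i=1. Stack: []
LOAD_FAST i → push 1. Stack: [1]
LOAD_CONST → push 2. Stack: [1, 2]
COMPARE_OP bool(<) → 1 vs 2 = True. Stack: [True]
POP_JUMP_IF_FALSE → pop True; no jump. Stack: []
LOAD_FAST_LOAD_FAST z,z → push 1,1. Stack: [1, 1]
BINARY_OP // → 1 // 1 = 1. Stack: [1]
STORE_FAST z → z=1. Stack: []
LOAD_FAST_LOAD_FAST a,b → push -12,21. Stack: [-12, 21]
BINARY_OP + → -12 + 21 = 9. Stack: [9]
STORE_FAST z → z=9. Stack: []
LOAD_FAST z → push 9. Stack: [9]
LOAD_CONST → push 8. Stack: [9, 8]
BINARY_OP - → 9 - 8 = 1. Stack: [1]
STORE_FAST z → z=1. Stack: []
LOAD_FAST i → push 1. Stack: [1]
LOAD_CONST → push 1. Stack: [1, 1]
BINARY_OP + → 1 + 1 = 2. Stack: [2]
STORE_FAST i → i=2. Stack: []
LOAD_FAST i → push 2. Stack: [2]
LOAD_CONST → push 2. Stack: [2, 2]
COMPARE_OP bool(<) → 2 vs 2 = False. Stack: [False]
POP_JUMP_IF_FALSE → pop False; jump. Stack: []
LOAD_FAST z → push 1. Stack: [1]
RETURN_VALUE → return 1.

1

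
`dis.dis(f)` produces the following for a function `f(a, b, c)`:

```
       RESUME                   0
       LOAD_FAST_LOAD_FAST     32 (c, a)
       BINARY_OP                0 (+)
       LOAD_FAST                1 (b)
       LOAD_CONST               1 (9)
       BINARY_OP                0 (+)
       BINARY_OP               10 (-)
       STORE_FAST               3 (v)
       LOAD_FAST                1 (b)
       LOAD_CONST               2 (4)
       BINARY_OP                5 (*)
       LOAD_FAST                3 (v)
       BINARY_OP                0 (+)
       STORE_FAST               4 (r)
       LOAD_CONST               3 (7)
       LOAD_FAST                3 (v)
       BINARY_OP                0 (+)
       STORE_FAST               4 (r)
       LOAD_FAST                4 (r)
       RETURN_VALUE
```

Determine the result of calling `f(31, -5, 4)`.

38

LOAD_FAST_LOAD_FAST c,a → push 4,31. Stack: [4, 31]
BINARY_OP + → 4 + 31 = 35. Stack: [35]
LOAD_FAST b → push -5. Stack: [35, -5]
LOAD_CONST → push 9. Stack: [35, -5, 9]
BINARY_OP + → -5 + 9 = 4. Stack: [35, 4]
BINARY_OP - → 35 - 4 = 31. Stack: [31]
STORE_FAST v → v=31. Stack: []
LOAD_FAST b → push -5. Stack: [-5]
LOAD_CONST → push 4. Stack: [-5, 4]
BINARY_OP * → -5 * 4 = -20. Stack: [-20]
LOAD_FAST v → push 31. Stack: [-20, 31]
BINARY_OP + → -20 + 31 = 11. Stack: [11]
STORE_FAST r → r=11. Stack: []
LOAD_CONST → push 7. Stack: [7]
LOAD_FAST v → push 31. Stack: [7, 31]
BINARY_OP + → 7 + 31 = 38. Stack: [38]
STORE_FAST r → r=38. Stack: []
LOAD_FAST r → push 38. Stack: [38]
RETURN_VALUE → return 38.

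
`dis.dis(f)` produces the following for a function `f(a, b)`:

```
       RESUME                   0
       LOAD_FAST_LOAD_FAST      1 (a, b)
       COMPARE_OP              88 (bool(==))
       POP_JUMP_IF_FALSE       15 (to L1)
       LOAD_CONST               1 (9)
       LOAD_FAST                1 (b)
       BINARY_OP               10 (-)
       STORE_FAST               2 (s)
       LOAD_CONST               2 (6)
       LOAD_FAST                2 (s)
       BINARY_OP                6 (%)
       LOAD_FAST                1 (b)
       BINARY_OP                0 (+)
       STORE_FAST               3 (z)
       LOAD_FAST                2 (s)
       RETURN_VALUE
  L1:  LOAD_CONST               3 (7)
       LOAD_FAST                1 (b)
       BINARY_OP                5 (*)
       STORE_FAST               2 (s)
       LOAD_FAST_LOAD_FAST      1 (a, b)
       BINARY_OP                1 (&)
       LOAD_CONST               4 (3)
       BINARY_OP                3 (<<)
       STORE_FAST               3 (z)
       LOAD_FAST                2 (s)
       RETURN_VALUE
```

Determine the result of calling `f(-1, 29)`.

203

LOAD_FAST_LOAD_FAST a,b → push -1,29. Stack: [-1, 29]
COMPARE_OP bool(==) → -1 vs 29 = False. Stack: [False]
POP_JUMP_IF_FALSE → pop False; jump. Stack: []
LOAD_CONST → push 7. Stack: [7]
LOAD_FAST b → push 29. Stack: [7, 29]
BINARY_OP * → 7 * 29 = 203. Stack: [203]
STORE_FAST s → s=203. Stack: []
LOAD_FAST_LOAD_FAST a,b → push -1,29. Stack: [-1, 29]
BINARY_OP & → -1 & 29 = 29. Stack: [29]
LOAD_CONST → push 3. Stack: [29, 3]
BINARY_OP << → 29 << 3 = 232. Stack: [232]
STORE_FAST z → z=232. Stack: []
LOAD_FAST s → push 203. Stack: [203]
RETURN_VALUE → return 203.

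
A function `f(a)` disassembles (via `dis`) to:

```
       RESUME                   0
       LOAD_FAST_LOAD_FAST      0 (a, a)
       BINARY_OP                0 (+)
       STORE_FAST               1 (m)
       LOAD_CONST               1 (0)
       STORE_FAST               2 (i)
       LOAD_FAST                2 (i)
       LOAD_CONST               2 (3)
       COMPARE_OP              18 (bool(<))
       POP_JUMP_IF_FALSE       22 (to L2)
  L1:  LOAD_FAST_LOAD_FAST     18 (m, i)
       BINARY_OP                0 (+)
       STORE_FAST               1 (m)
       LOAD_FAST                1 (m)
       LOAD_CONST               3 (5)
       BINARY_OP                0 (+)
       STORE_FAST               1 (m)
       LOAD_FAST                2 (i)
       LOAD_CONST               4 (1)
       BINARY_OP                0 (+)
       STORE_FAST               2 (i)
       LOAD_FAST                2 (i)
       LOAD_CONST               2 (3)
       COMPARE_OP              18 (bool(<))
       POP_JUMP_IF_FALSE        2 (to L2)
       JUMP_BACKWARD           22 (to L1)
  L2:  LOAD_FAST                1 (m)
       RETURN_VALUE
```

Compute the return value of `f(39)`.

96

LOAD_FAST_LOAD_FAST a,a → push 39,39. Stack: [39, 39]
BINARY_OP + → 39 + 39 = 78. Stack: [78]
STORE_FAST m → m=78. Stack: []
LOAD_CONST → push 0. Stack: [0]
STORE_FAST i → i=0. Stack: []
LOAD_FAST i → push 0. Stack: [0]
LOAD_CONST → push 3. Stack: [0, 3]
COMPARE_OP bool(<) → 0 vs 3 = True. Stack: [True]
POP_JUMP_IF_FALSE → pop True; no jump. Stack: []
LOAD_FAST_LOAD_FAST m,i → push 78,0. Stack: [78, 0]
BINARY_OP + → 78 + 0 = 78. Stack: [78]
STORE_FAST m → m=78. Stack: []
LOAD_FAST m → push 78. Stack: [78]
LOAD_CONST → push 5. Stack: [78, 5]
BINARY_OP + → 78 + 5 = 83. Stack: [83]
STORE_FAST m → m=83. Stack: []
LOAD_FAST i → push 0. Stack: [0]
LOAD_CONST → push 1. Stack: [0, 1]
BINARY_OP + → 0 + 1 = 1. Stack: [1]
STORE_FAST i → i=1. Stack: []
LOAD_FAST i → push 1. Stack: [1]
LOAD_CONST → push 3. Stack: [1, 3]
COMPARE_OP bool(<) → 1 vs 3 = True. Stack: [True]
POP_JUMP_IF_FALSE → pop True; no jump. Stack: []
LOAD_FAST_LOAD_FAST m,i → push 83,1. Stack: [83, 1]
BINARY_OP + → 83 + 1 = 84. Stack: [84]
STORE_FAST m → m=84. Stack: []
LOAD_FAST m → push 84. Stack: [84]
LOAD_CONST → push 5. Stack: [84, 5]
BINARY_OP + → 84 + 5 = 89. Stack: [89]
STORE_FAST m → m=89. Stack: []
LOAD_FAST i → push 1. Stack: [1]
LOAD_CONST → push 1. Stack: [1, 1]
BINARY_OP + → 1 + 1 = 2. Stack: [2]
STORE_FAST i → i=2. Stack: []
LOAD_FAST i → push 2. Stack: [2]
LOAD_CONST → push 3. Stack: [2, 3]
COMPARE_OP bool(<) → 2 vs 3 = True. Stack: [True]
POP_JUMP_IF_FALSE → pop True; no jump. Stack: []
LOAD_FAST_LOAD_FAST m,i → push 89,2. Stack: [89, 2]
BINARY_OP + → 89 + 2 = 91. Stack: [91]
STORE_FAST m → m=91. Stack: []
LOAD_FAST m → push 91. Stack: [91]
LOAD_CONST → push 5. Stack: [91, 5]
BINARY_OP + → 91 + 5 = 96. Stack: [96]
STORE_FAST m → m=96. Stack: []
LOAD_FAST i → push 2. Stack: [2]
LOAD_CONST → push 1. Stack: [2, 1]
BINARY_OP + → 2 + 1 = 3. Stack: [3]
STORE_FAST i → i=3. Stack: []
LOAD_FAST i → push 3. Stack: [3]
LOAD_CONST → push 3. Stack: [3, 3]
COMPARE_OP bool(<) → 3 vs 3 = False. Stack: [False]
POP_JUMP_IF_FALSE → pop False; jump. Stack: []
LOAD_FAST m → push 96. Stack: [96]
RETURN_VALUE → return 96.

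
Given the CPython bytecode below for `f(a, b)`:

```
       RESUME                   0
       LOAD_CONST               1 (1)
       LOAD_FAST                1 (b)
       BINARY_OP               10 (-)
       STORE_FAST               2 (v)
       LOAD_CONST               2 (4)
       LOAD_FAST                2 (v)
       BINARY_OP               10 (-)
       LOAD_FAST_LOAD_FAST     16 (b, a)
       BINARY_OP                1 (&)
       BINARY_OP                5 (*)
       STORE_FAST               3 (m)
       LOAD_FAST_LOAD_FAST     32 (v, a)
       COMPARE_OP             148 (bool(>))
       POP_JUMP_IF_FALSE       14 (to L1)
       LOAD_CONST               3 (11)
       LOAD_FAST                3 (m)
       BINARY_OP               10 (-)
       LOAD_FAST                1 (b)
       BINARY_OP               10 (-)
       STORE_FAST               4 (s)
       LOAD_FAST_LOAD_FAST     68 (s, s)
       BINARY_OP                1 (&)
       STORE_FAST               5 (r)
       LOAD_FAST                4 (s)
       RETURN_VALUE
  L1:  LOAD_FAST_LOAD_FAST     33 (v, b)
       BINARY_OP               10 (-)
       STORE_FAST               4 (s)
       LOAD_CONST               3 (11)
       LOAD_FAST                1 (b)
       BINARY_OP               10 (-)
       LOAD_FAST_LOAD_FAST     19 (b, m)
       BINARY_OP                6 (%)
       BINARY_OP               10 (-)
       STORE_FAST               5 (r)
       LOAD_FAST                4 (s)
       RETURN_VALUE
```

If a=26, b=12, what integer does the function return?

LOAD_CONST → push 1. Stack: [1]
LOAD_FAST b → push 12. Stack: [1, 12]
BINARY_OP - → 1 - 12 = -11. Stack: [-11]
STORE_FAST v → v=-11. Stack: []
LOAD_CONST → push 4. Stack: [4]
LOAD_FAST v → push -11. Stack: [4, -11]
BINARY_OP - → 4 - -11 = 15. Stack: [15]
LOAD_FAST_LOAD_FAST b,a → push 12,26. Stack: [15, 12, 26]
BINARY_OP & → 12 & 26 = 8. Stack: [15, 8]
BINARY_OP * → 15 * 8 = 120. Stack: [120]
STORE_FAST m → m=120. Stack: []
LOAD_FAST_LOAD_FAST v,a → push -11,26. Stack: [-11, 26]
COMPARE_OP bool(>) → -11 vs 26 = False. Stack: [False]
POP_JUMP_IF_FALSE → pop False; jump. Stack: []
LOAD_FAST_LOAD_FAST v,b → push -11,12. Stack: [-11, 12]
BINARY_OP - → -11 - 12 = -23. Stack: [-23]
STORE_FAST s → s=-23. Stack: []
LOAD_CONST → push 11. Stack: [11]
LOAD_FAST b → push 12. Stack: [11, 12]
BINARY_OP - → 11 - 12 = -1. Stack: [-1]
LOAD_FAST_LOAD_FAST b,m → push 12,120. Stack: [-1, 12, 120]
BINARY_OP % → 12 % 120 = 12. Stack: [-1, 12]
BINARY_OP - → -1 - 12 = -13. Stack: [-13]
STORE_FAST r → r=-13. Stack: []
LOAD_FAST s → push -23. Stack: [-23]
RETURN_VALUE → return -23.

-23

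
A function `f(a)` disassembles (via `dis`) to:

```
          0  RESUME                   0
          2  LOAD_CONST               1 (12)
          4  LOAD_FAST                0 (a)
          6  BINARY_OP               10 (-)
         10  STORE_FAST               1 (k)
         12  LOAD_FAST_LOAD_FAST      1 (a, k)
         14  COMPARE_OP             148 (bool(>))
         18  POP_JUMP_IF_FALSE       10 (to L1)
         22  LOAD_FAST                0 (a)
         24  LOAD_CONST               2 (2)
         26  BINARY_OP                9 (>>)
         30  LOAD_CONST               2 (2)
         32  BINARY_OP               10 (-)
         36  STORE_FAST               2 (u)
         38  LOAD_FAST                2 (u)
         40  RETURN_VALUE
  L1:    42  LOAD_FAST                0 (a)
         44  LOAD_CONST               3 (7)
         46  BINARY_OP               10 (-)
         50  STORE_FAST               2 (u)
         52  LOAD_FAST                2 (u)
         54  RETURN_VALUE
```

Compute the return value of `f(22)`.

LOAD_CONST → push 12. Stack: [12]
LOAD_FAST a → push 22. Stack: [12, 22]
BINARY_OP - → 12 - 22 = -10. Stack: [-10]
STORE_FAST k → k=-10. Stack: []
LOAD_FAST_LOAD_FAST a,k → push 22,-10. Stack: [22, -10]
COMPARE_OP bool(>) → 22 vs -10 = True. Stack: [True]
POP_JUMP_IF_FALSE → pop True; no jump. Stack: []
LOAD_FAST a → push 22. Stack: [22]
LOAD_CONST → push 2. Stack: [22, 2]
BINARY_OP >> → 22 >> 2 = 5. Stack: [5]
LOAD_CONST → push 2. Stack: [5, 2]
BINARY_OP - → 5 - 2 = 3. Stack: [3]
STORE_FAST u → u=3. Stack: []
LOAD_FAST u → push 3. Stack: [3]
RETURN_VALUE → return 3.

3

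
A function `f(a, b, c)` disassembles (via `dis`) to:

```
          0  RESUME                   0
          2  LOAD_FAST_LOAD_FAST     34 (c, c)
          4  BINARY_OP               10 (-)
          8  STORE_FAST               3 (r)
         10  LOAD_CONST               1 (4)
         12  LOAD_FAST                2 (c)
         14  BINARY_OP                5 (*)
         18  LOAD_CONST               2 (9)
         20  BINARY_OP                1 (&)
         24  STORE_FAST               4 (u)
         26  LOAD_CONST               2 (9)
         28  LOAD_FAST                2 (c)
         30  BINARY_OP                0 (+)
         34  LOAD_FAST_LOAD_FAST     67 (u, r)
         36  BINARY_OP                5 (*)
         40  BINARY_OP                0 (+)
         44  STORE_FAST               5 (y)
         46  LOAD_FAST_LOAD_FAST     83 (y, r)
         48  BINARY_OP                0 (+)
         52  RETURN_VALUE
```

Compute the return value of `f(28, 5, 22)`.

LOAD_FAST_LOAD_FAST c,c → push 22,22. Stack: [22, 22]
BINARY_OP - → 22 - 22 = 0. Stack: [0]
STORE_FAST r → r=0. Stack: []
LOAD_CONST → push 4. Stack: [4]
LOAD_FAST c → push 22. Stack: [4, 22]
BINARY_OP * → 4 * 22 = 88. Stack: [88]
LOAD_CONST → push 9. Stack: [88, 9]
BINARY_OP & → 88 & 9 = 8. Stack: [8]
STORE_FAST u → u=8. Stack: []
LOAD_CONST → push 9. Stack: [9]
LOAD_FAST c → push 22. Stack: [9, 22]
BINARY_OP + → 9 + 22 = 31. Stack: [31]
LOAD_FAST_LOAD_FAST u,r → push 8,0. Stack: [31, 8, 0]
BINARY_OP * → 8 * 0 = 0. Stack: [31, 0]
BINARY_OP + → 31 + 0 = 31. Stack: [31]
STORE_FAST y → y=31. Stack: []
LOAD_FAST_LOAD_FAST y,r → push 31,0. Stack: [31, 0]
BINARY_OP + → 31 + 0 = 31. Stack: [31]
RETURN_VALUE → return 31.

31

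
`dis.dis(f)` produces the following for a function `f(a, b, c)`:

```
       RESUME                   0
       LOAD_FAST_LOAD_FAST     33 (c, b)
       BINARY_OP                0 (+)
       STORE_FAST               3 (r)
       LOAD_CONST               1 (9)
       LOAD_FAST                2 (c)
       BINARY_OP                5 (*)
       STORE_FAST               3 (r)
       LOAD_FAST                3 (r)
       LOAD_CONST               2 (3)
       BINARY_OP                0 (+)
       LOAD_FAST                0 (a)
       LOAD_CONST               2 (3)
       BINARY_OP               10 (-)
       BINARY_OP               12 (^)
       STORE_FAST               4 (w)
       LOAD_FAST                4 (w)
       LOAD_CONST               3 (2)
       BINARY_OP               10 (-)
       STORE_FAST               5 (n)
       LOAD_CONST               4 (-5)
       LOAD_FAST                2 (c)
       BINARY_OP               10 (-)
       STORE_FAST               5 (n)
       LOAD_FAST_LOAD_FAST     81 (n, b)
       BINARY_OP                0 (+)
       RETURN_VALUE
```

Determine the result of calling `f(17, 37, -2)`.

LOAD_FAST_LOAD_FAST c,b → push -2,37. Stack: [-2, 37]
BINARY_OP + → -2 + 37 = 35. Stack: [35]
STORE_FAST r → r=35. Stack: []
LOAD_CONST → push 9. Stack: [9]
LOAD_FAST c → push -2. Stack: [9, -2]
BINARY_OP * → 9 * -2 = -18. Stack: [-18]
STORE_FAST r → r=-18. Stack: []
LOAD_FAST r → push -18. Stack: [-18]
LOAD_CONST → push 3. Stack: [-18, 3]
BINARY_OP + → -18 + 3 = -15. Stack: [-15]
LOAD_FAST a → push 17. Stack: [-15, 17]
LOAD_CONST → push 3. Stack: [-15, 17, 3]
BINARY_OP - → 17 - 3 = 14. Stack: [-15, 14]
BINARY_OP ^ → -15 ^ 14 = -1. Stack: [-1]
STORE_FAST w → w=-1. Stack: []
LOAD_FAST w → push -1. Stack: [-1]
LOAD_CONST → push 2. Stack: [-1, 2]
BINARY_OP - → -1 - 2 = -3. Stack: [-3]
STORE_FAST n → n=-3. Stack: []
LOAD_CONST → push -5. Stack: [-5]
LOAD_FAST c → push -2. Stack: [-5, -2]
BINARY_OP - → -5 - -2 = -3. Stack: [-3]
STORE_FAST n → n=-3. Stack: []
LOAD_FAST_LOAD_FAST n,b → push -3,37. Stack: [-3, 37]
BINARY_OP + → -3 + 37 = 34. Stack: [34]
RETURN_VALUE → return 34.

34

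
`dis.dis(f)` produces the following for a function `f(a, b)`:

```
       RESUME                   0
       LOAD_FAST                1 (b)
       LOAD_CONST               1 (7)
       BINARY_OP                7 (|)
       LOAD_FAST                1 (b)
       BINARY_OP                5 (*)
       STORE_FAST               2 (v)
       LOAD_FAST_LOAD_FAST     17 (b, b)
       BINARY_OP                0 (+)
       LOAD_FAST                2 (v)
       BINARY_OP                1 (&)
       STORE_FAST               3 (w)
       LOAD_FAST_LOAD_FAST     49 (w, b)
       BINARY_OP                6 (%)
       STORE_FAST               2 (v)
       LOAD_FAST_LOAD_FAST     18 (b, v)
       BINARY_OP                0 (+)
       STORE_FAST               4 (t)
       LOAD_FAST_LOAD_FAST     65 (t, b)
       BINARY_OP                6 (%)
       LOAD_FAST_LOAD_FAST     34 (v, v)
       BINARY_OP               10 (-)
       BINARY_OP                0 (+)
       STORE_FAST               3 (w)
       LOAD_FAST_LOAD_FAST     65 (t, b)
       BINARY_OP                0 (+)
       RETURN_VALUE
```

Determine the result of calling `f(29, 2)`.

LOAD_FAST b → push 2. Stack: [2]
LOAD_CONST → push 7. Stack: [2, 7]
BINARY_OP | → 2 | 7 = 7. Stack: [7]
LOAD_FAST b → push 2. Stack: [7, 2]
BINARY_OP * → 7 * 2 = 14. Stack: [14]
STORE_FAST v → v=14. Stack: []
LOAD_FAST_LOAD_FAST b,b → push 2,2. Stack: [2, 2]
BINARY_OP + → 2 + 2 = 4. Stack: [4]
LOAD_FAST v → push 14. Stack: [4, 14]
BINARY_OP & → 4 & 14 = 4. Stack: [4]
STORE_FAST w → w=4. Stack: []
LOAD_FAST_LOAD_FAST w,b → push 4,2. Stack: [4, 2]
BINARY_OP % → 4 % 2 = 0. Stack: [0]
STORE_FAST v → v=0. Stack: []
LOAD_FAST_LOAD_FAST b,v → push 2,0. Stack: [2, 0]
BINARY_OP + → 2 + 0 = 2. Stack: [2]
STORE_FAST t → t=2. Stack: []
LOAD_FAST_LOAD_FAST t,b → push 2,2. Stack: [2, 2]
BINARY_OP % → 2 % 2 = 0. Stack: [0]
LOAD_FAST_LOAD_FAST v,v → push 0,0. Stack: [0, 0, 0]
BINARY_OP - → 0 - 0 = 0. Stack: [0, 0]
BINARY_OP + → 0 + 0 = 0. Stack: [0]
STORE_FAST w → w=0. Stack: []
LOAD_FAST_LOAD_FAST t,b → push 2,2. Stack: [2, 2]
BINARY_OP + → 2 + 2 = 4. Stack: [4]
RETURN_VALUE → return 4.

4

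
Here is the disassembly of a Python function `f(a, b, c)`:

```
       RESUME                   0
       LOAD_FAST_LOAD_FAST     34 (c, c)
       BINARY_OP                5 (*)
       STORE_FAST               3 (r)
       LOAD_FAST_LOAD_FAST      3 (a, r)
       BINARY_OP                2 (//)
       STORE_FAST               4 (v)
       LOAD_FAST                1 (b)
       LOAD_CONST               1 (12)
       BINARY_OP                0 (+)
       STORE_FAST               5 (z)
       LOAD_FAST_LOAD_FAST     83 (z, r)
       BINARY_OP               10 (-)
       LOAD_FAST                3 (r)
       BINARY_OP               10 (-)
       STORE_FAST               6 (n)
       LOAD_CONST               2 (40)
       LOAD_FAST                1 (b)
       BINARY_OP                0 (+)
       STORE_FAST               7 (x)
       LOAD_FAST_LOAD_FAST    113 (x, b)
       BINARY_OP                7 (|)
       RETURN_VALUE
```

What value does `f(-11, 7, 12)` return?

47

LOAD_FAST_LOAD_FAST c,c → push 12,12. Stack: [12, 12]
BINARY_OP * → 12 * 12 = 144. Stack: [144]
STORE_FAST r → r=144. Stack: []
LOAD_FAST_LOAD_FAST a,r → push -11,144. Stack: [-11, 144]
BINARY_OP // → -11 // 144 = -1. Stack: [-1]
STORE_FAST v → v=-1. Stack: []
LOAD_FAST b → push 7. Stack: [7]
LOAD_CONST → push 12. Stack: [7, 12]
BINARY_OP + → 7 + 12 = 19. Stack: [19]
STORE_FAST z → z=19. Stack: []
LOAD_FAST_LOAD_FAST z,r → push 19,144. Stack: [19, 144]
BINARY_OP - → 19 - 144 = -125. Stack: [-125]
LOAD_FAST r → push 144. Stack: [-125, 144]
BINARY_OP - → -125 - 144 = -269. Stack: [-269]
STORE_FAST n → n=-269. Stack: []
LOAD_CONST → push 40. Stack: [40]
LOAD_FAST b → push 7. Stack: [40, 7]
BINARY_OP + → 40 + 7 = 47. Stack: [47]
STORE_FAST x → x=47. Stack: []
LOAD_FAST_LOAD_FAST x,b → push 47,7. Stack: [47, 7]
BINARY_OP | → 47 | 7 = 47. Stack: [47]
RETURN_VALUE → return 47.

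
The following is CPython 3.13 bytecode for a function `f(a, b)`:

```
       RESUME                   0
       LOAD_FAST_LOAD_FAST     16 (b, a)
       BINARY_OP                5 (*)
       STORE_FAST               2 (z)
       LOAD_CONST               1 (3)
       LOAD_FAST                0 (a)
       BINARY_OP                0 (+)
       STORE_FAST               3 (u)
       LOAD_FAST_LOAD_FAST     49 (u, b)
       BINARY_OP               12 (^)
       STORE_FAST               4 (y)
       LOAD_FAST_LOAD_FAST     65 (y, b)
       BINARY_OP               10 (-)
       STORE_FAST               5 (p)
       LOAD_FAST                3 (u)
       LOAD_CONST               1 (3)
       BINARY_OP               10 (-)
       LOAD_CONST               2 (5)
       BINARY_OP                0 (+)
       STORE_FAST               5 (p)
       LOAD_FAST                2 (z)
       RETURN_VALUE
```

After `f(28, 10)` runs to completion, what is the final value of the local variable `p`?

33

LOAD_FAST_LOAD_FAST b,a → push 10,28. Stack: [10, 28]
BINARY_OP * → 10 * 28 = 280. Stack: [280]
STORE_FAST z → z=280. Stack: []
LOAD_CONST → push 3. Stack: [3]
LOAD_FAST a → push 28. Stack: [3, 28]
BINARY_OP + → 3 + 28 = 31. Stack: [31]
STORE_FAST u → u=31. Stack: []
LOAD_FAST_LOAD_FAST u,b → push 31,10. Stack: [31, 10]
BINARY_OP ^ → 31 ^ 10 = 21. Stack: [21]
STORE_FAST y → y=21. Stack: []
LOAD_FAST_LOAD_FAST y,b → push 21,10. Stack: [21, 10]
BINARY_OP - → 21 - 10 = 11. Stack: [11]
STORE_FAST p → p=11. Stack: []
LOAD_FAST u → push 31. Stack: [31]
LOAD_CONST → push 3. Stack: [31, 3]
BINARY_OP - → 31 - 3 = 28. Stack: [28]
LOAD_CONST → push 5. Stack: [28, 5]
BINARY_OP + → 28 + 5 = 33. Stack: [33]
STORE_FAST p → p=33. Stack: []
LOAD_FAST z → push 280. Stack: [280]
RETURN_VALUE → return 280.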